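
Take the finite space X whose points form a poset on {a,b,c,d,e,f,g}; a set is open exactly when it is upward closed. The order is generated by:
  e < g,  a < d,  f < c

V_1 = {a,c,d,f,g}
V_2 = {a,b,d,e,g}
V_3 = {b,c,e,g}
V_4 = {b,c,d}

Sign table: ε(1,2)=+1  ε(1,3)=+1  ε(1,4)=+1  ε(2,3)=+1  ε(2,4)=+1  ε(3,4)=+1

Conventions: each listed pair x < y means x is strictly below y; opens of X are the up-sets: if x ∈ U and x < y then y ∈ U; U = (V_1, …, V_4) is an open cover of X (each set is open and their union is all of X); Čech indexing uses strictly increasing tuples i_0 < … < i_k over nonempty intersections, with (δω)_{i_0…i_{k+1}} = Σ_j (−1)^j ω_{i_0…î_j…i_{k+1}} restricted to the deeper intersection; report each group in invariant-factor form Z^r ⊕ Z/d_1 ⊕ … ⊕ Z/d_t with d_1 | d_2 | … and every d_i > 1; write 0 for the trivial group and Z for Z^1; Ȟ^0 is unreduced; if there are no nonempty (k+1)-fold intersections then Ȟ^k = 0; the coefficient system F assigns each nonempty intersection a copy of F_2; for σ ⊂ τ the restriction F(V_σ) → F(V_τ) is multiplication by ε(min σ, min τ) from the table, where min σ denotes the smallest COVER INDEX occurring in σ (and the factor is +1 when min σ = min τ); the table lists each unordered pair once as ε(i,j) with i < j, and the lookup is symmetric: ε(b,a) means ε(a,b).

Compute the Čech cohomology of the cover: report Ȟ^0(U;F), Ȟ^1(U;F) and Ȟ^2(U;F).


Ȟ^0 ≅ Z/2,  Ȟ^1 ≅ 0,  Ȟ^2 ≅ Z/2

nerve of the cover:
  V12={a,d,g} V13={c,g} V14={c,d} V23={b,e,g} V24={b,d} V34={b,c}
  V123={g} V124={d} V134={c} V234={b}
C dims 4,6,4; δ0: rk_F2 3; δ1: rk_F2 3
Ȟ^0 = (4 − 3) − 0 = 1, so Ȟ^0 ≅ Z/2
Ȟ^1 = (6 − 3) − 3 = 0, so Ȟ^1 ≅ 0
Ȟ^2 = (4 − 0) − 3 = 1, so Ȟ^2 ≅ Z/2


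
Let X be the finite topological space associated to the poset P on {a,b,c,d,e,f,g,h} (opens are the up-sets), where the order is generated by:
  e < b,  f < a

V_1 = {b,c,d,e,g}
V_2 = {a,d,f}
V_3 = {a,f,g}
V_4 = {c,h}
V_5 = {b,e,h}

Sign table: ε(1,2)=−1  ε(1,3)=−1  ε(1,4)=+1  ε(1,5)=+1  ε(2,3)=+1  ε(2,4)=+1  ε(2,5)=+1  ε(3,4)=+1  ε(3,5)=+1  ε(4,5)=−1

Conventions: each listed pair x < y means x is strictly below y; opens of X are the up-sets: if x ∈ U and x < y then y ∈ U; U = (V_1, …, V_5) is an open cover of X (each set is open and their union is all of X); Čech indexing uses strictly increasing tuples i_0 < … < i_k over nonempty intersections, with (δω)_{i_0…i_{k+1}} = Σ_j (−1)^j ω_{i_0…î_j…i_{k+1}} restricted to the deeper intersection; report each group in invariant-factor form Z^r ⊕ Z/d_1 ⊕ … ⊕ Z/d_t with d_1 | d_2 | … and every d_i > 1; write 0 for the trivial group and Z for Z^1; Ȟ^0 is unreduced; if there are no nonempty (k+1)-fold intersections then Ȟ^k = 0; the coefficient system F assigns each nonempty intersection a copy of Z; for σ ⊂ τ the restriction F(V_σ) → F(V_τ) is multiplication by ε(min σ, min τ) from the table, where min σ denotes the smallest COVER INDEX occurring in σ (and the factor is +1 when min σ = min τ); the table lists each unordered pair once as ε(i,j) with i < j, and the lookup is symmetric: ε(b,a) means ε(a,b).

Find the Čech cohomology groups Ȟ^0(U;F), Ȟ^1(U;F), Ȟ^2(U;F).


nerve of the cover:
  V12={d} V13={g} V14={c} V15={b,e} V23={a,f} V45={h}
C dims 5,6; δ0: rk 5, SNF 1^4·2
Ȟ^0 = (5 − 5) − 0 = 0, so Ȟ^0 ≅ 0
Ȟ^1 = (6 − 0) − 5 = 1 plus torsion [2], so Ȟ^1 ≅ Z ⊕ Z/2
Ȟ^2 = (0 − 0) − 0 = 0, so Ȟ^2 ≅ 0

Ȟ^0 = 0, Ȟ^1 = Z ⊕ Z/2 and Ȟ^2 = 0


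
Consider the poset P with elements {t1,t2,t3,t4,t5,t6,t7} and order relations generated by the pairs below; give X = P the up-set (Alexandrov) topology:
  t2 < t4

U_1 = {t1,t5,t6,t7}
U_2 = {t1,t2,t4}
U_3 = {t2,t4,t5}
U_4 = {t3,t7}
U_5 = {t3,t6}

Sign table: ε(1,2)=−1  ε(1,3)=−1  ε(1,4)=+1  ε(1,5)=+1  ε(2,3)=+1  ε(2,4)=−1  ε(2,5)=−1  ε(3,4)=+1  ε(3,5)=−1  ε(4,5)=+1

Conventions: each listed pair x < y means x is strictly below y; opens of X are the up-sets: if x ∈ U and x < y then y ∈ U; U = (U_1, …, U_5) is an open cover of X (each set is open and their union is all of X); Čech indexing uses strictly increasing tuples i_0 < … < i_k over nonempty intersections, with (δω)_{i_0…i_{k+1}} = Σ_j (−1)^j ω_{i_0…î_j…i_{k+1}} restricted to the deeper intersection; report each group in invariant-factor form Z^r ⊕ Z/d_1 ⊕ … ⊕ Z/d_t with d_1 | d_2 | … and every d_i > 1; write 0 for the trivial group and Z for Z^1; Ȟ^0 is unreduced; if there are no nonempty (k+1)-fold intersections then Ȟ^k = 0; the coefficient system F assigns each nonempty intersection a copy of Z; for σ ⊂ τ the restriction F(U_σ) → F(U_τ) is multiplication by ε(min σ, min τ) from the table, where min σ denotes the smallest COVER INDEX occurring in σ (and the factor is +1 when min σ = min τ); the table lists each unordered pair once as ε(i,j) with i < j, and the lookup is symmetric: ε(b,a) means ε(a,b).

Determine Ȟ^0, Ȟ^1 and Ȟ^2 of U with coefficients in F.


nerve of the cover:
  U12={t1} U13={t5} U14={t7} U15={t6} U23={t2,t4} U45={t3}
C dims 5,6; δ0: rk 4, SNF 1^4
Ȟ^0 = (5 − 4) − 0 = 1, so Ȟ^0 ≅ Z
Ȟ^1 = (6 − 0) − 4 = 2, so Ȟ^1 ≅ Z^2
Ȟ^2 = (0 − 0) − 0 = 0, so Ȟ^2 ≅ 0

Ȟ^0(U;F) ≅ Z,  Ȟ^1(U;F) ≅ Z^2,  Ȟ^2(U;F) ≅ 0


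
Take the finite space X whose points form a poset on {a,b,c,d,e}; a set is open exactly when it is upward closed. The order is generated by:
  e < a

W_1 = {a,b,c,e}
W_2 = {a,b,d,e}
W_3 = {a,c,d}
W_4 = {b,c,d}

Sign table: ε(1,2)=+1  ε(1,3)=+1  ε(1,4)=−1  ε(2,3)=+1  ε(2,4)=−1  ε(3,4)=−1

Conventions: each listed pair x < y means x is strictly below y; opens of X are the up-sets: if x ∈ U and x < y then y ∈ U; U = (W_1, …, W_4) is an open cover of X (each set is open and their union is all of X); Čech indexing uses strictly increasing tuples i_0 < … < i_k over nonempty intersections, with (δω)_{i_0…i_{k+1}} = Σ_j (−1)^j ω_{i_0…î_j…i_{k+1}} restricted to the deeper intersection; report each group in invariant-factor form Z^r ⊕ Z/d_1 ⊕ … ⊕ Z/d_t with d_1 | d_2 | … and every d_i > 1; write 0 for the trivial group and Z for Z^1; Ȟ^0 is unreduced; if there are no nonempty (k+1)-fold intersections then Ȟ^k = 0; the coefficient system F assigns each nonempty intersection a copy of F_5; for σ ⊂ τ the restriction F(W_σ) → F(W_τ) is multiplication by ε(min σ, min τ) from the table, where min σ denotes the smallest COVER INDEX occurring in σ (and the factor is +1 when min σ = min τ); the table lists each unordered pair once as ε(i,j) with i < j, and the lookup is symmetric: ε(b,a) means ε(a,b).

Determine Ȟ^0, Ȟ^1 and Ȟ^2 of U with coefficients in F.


cover nerve:
  W12={a,b,e} W13={a,c} W14={b,c} W23={a,d} W24={b,d} W34={c,d}
  W123={a} W124={b} W134={c} W234={d}
C dims 4,6,4; δ0: rk_F5 3; δ1: rk_F5 3
Ȟ^0: (4−3)−0=1 ⇒ Z/5
Ȟ^1: (6−3)−3=0 ⇒ 0
Ȟ^2: (4−0)−3=1 ⇒ Z/5

Ȟ^0(U;F) ≅ Z/5, Ȟ^1(U;F) ≅ 0 and Ȟ^2(U;F) ≅ Z/5


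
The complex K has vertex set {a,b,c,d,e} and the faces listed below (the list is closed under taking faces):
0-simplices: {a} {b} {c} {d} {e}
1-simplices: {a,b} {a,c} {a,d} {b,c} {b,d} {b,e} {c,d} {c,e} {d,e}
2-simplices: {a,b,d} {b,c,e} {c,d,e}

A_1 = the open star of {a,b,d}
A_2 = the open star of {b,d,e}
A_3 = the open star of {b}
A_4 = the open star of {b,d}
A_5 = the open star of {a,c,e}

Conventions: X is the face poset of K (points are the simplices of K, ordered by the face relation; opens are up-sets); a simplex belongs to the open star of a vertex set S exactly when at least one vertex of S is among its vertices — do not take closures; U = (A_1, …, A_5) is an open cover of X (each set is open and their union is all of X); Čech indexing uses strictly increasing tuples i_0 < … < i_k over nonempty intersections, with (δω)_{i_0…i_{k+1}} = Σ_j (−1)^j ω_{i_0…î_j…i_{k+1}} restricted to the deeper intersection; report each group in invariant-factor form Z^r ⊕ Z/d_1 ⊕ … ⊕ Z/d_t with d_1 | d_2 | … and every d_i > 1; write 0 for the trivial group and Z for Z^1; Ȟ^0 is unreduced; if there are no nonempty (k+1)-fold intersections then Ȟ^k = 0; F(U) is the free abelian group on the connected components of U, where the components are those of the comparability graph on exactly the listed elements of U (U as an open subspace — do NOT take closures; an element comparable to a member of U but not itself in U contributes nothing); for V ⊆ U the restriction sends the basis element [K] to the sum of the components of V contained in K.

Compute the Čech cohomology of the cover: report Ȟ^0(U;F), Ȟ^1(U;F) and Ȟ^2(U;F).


cover nerve:
  A1={{a},{b},{d},{a,b},{a,c},{a,d},{b,c},{b,d},{b,e},{c,d},{d,e},{a,b,d},{b,c,e},{c,d,e}} A2={{b},{d},{e},{a,b},{a,d},{b,c},{b,d},{b,e},{c,d},{c,e},{d,e},{a,b,d},{b,c,e},{c,d,e}} A3={{b},{a,b},{b,c},{b,d},{b,e},{a,b,d},{b,c,e}} A4={{b},{d},{a,b},{a,d},{b,c},{b,d},{b,e},{c,d},{d,e},{a,b,d},{b,c,e},{c,d,e}} A5={{a},{c},{e},{a,b},{a,c},{a,d},{b,c},{b,e},{c,d},{c,e},{d,e},{a,b,d},{b,c,e},{c,d,e}}
  A12={{b},{d},{a,b},{a,d},{b,c},{b,d},{b,e},{c,d},{d,e},{a,b,d},{b,c,e},{c,d,e}} A13={{b},{a,b},{b,c},{b,d},{b,e},{a,b,d},{b,c,e}} A14={{b},{d},{a,b},{a,d},{b,c},{b,d},{b,e},{c,d},{d,e},{a,b,d},{b,c,e},{c,d,e}} A15={{a},{a,b},{a,c},{a,d},{b,c},{b,e},{c,d},{d,e},{a,b,d},{b,c,e},{c,d,e}} A23={{b},{a,b},{b,c},{b,d},{b,e},{a,b,d},{b,c,e}} A24={{b},{d},{a,b},{a,d},{b,c},{b,d},{b,e},{c,d},{d,e},{a,b,d},{b,c,e},{c,d,e}} A25={{e},{a,b},{a,d},{b,c},{b,e},{c,d},{c,e},{d,e},{a,b,d},{b,c,e},{c,d,e}} A34={{b},{a,b},{b,c},{b,d},{b,e},{a,b,d},{b,c,e}} A35={{a,b},{b,c},{b,e},{a,b,d},{b,c,e}} A45={{a,b},{a,d},{b,c},{b,e},{c,d},{d,e},{a,b,d},{b,c,e},{c,d,e}}
  A123={{b},{a,b},{b,c},{b,d},{b,e},{a,b,d},{b,c,e}} A124={{b},{d},{a,b},{a,d},{b,c},{b,d},{b,e},{c,d},{d,e},{a,b,d},{b,c,e},{c,d,e}} A125={{a,b},{a,d},{b,c},{b,e},{c,d},{d,e},{a,b,d},{b,c,e},{c,d,e}} A134={{b},{a,b},{b,c},{b,d},{b,e},{a,b,d},{b,c,e}} A135={{a,b},{b,c},{b,e},{a,b,d},{b,c,e}} A145={{a,b},{a,d},{b,c},{b,e},{c,d},{d,e},{a,b,d},{b,c,e},{c,d,e}} A234={{b},{a,b},{b,c},{b,d},{b,e},{a,b,d},{b,c,e}} A235={{a,b},{b,c},{b,e},{a,b,d},{b,c,e}} A245={{a,b},{a,d},{b,c},{b,e},{c,d},{d,e},{a,b,d},{b,c,e},{c,d,e}} A345={{a,b},{b,c},{b,e},{a,b,d},{b,c,e}}
  A1234={{b},{a,b},{b,c},{b,d},{b,e},{a,b,d},{b,c,e}} A1235={{a,b},{b,c},{b,e},{a,b,d},{b,c,e}} A1245={{a,b},{a,d},{b,c},{b,e},{c,d},{d,e},{a,b,d},{b,c,e},{c,d,e}} A1345={{a,b},{b,c},{b,e},{a,b,d},{b,c,e}} A2345={{a,b},{b,c},{b,e},{a,b,d},{b,c,e}}
  A12345={{a,b},{b,c},{b,e},{a,b,d},{b,c,e}}
components per intersection:
  A1: {{a},{b},{d},{a,b},{a,c},{a,d},{b,c},{b,d},{b,e},{c,d},{d,e},{a,b,d},{b,c,e},{c,d,e}}
  A2: {{b},{d},{e},{a,b},{a,d},{b,c},{b,d},{b,e},{c,d},{c,e},{d,e},{a,b,d},{b,c,e},{c,d,e}}
  A3: {{b},{a,b},{b,c},{b,d},{b,e},{a,b,d},{b,c,e}}
  A4: {{b},{d},{a,b},{a,d},{b,c},{b,d},{b,e},{c,d},{d,e},{a,b,d},{b,c,e},{c,d,e}}
  A5: {{a},{c},{e},{a,b},{a,c},{a,d},{b,c},{b,e},{c,d},{c,e},{d,e},{a,b,d},{b,c,e},{c,d,e}}
  A12: {{b},{d},{a,b},{a,d},{b,c},{b,d},{b,e},{c,d},{d,e},{a,b,d},{b,c,e},{c,d,e}}
  A13: {{b},{a,b},{b,c},{b,d},{b,e},{a,b,d},{b,c,e}}
  A14: {{b},{d},{a,b},{a,d},{b,c},{b,d},{b,e},{c,d},{d,e},{a,b,d},{b,c,e},{c,d,e}}
  A15: {{a},{a,b},{a,c},{a,d},{a,b,d}} {{b,c},{b,e},{b,c,e}} {{c,d},{d,e},{c,d,e}}
  A23: {{b},{a,b},{b,c},{b,d},{b,e},{a,b,d},{b,c,e}}
  A24: {{b},{d},{a,b},{a,d},{b,c},{b,d},{b,e},{c,d},{d,e},{a,b,d},{b,c,e},{c,d,e}}
  A25: {{e},{b,c},{b,e},{c,d},{c,e},{d,e},{b,c,e},{c,d,e}} {{a,b},{a,d},{a,b,d}}
  A34: {{b},{a,b},{b,c},{b,d},{b,e},{a,b,d},{b,c,e}}
  A35: {{a,b},{a,b,d}} {{b,c},{b,e},{b,c,e}}
  A45: {{a,b},{a,d},{a,b,d}} {{b,c},{b,e},{b,c,e}} {{c,d},{d,e},{c,d,e}}
  A123: {{b},{a,b},{b,c},{b,d},{b,e},{a,b,d},{b,c,e}}
  A124: {{b},{d},{a,b},{a,d},{b,c},{b,d},{b,e},{c,d},{d,e},{a,b,d},{b,c,e},{c,d,e}}
  A125: {{a,b},{a,d},{a,b,d}} {{b,c},{b,e},{b,c,e}} {{c,d},{d,e},{c,d,e}}
  A134: {{b},{a,b},{b,c},{b,d},{b,e},{a,b,d},{b,c,e}}
  A135: {{a,b},{a,b,d}} {{b,c},{b,e},{b,c,e}}
  A145: {{a,b},{a,d},{a,b,d}} {{b,c},{b,e},{b,c,e}} {{c,d},{d,e},{c,d,e}}
  A234: {{b},{a,b},{b,c},{b,d},{b,e},{a,b,d},{b,c,e}}
  A235: {{a,b},{a,b,d}} {{b,c},{b,e},{b,c,e}}
  A245: {{a,b},{a,d},{a,b,d}} {{b,c},{b,e},{b,c,e}} {{c,d},{d,e},{c,d,e}}
  A345: {{a,b},{a,b,d}} {{b,c},{b,e},{b,c,e}}
  A1234: {{b},{a,b},{b,c},{b,d},{b,e},{a,b,d},{b,c,e}}
  A1235: {{a,b},{a,b,d}} {{b,c},{b,e},{b,c,e}}
  A1245: {{a,b},{a,d},{a,b,d}} {{b,c},{b,e},{b,c,e}} {{c,d},{d,e},{c,d,e}}
  A1345: {{a,b},{a,b,d}} {{b,c},{b,e},{b,c,e}}
  A2345: {{a,b},{a,b,d}} {{b,c},{b,e},{b,c,e}}
  A12345: {{a,b},{a,b,d}} {{b,c},{b,e},{b,c,e}}
C dims 5,16,19,10; δ0: rk 4, SNF 1^4; δ1: rk 11, SNF 1^11; δ2: rk 8, SNF 1^8
Ȟ^0: (5−4)−0=1 ⇒ Z
Ȟ^1: (16−11)−4=1 ⇒ Z
Ȟ^2: (19−8)−11=0 ⇒ 0

Ȟ^0 ≅ Z, Ȟ^1 ≅ Z, Ȟ^2 ≅ 0


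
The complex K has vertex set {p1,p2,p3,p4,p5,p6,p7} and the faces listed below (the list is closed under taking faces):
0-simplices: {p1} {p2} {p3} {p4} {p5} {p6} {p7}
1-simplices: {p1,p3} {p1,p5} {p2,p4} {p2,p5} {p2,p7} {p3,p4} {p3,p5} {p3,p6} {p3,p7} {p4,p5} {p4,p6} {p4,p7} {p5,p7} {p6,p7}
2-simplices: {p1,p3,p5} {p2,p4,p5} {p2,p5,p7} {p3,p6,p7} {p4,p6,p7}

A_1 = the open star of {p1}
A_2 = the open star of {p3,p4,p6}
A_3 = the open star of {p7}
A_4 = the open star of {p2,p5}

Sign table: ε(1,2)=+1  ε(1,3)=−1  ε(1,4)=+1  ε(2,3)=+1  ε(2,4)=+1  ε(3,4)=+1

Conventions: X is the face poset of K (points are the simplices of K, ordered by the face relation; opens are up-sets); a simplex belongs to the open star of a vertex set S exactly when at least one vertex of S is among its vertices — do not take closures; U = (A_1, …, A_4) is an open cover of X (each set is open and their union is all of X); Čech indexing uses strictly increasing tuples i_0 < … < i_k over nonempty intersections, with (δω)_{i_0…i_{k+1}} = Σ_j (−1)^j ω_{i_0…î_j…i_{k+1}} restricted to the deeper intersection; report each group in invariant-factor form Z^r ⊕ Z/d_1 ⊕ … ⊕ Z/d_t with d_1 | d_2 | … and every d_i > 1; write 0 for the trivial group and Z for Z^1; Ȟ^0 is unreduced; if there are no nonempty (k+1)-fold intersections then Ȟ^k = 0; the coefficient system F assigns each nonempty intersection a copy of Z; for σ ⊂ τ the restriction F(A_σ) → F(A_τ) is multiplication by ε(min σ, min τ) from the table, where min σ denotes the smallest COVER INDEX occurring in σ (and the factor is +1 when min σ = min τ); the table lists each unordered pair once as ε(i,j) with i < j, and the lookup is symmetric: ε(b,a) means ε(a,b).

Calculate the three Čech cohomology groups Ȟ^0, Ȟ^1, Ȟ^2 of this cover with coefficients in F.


Ȟ^0 ≅ Z; Ȟ^1 ≅ Z; Ȟ^2 ≅ 0

intersection data:
  A1={{p1},{p1,p3},{p1,p5},{p1,p3,p5}} A2={{p3},{p4},{p6},{p1,p3},{p2,p4},{p3,p4},{p3,p5},{p3,p6},{p3,p7},{p4,p5},{p4,p6},{p4,p7},{p6,p7},{p1,p3,p5},{p2,p4,p5},{p3,p6,p7},{p4,p6,p7}} A3={{p7},{p2,p7},{p3,p7},{p4,p7},{p5,p7},{p6,p7},{p2,p5,p7},{p3,p6,p7},{p4,p6,p7}} A4={{p2},{p5},{p1,p5},{p2,p4},{p2,p5},{p2,p7},{p3,p5},{p4,p5},{p5,p7},{p1,p3,p5},{p2,p4,p5},{p2,p5,p7}}
  A12={{p1,p3},{p1,p3,p5}} A14={{p1,p5},{p1,p3,p5}} A23={{p3,p7},{p4,p7},{p6,p7},{p3,p6,p7},{p4,p6,p7}} A24={{p2,p4},{p3,p5},{p4,p5},{p1,p3,p5},{p2,p4,p5}} A34={{p2,p7},{p5,p7},{p2,p5,p7}}
  A124={{p1,p3,p5}}
C dims 4,5,1; δ0: rk 3, SNF 1^3; δ1: rk 1, SNF 1^1
Ȟ^0 = (4 − 3) − 0 = 1, so Ȟ^0 ≅ Z
Ȟ^1 = (5 − 1) − 3 = 1, so Ȟ^1 ≅ Z
Ȟ^2 = (1 − 0) − 1 = 0, so Ȟ^2 ≅ 0


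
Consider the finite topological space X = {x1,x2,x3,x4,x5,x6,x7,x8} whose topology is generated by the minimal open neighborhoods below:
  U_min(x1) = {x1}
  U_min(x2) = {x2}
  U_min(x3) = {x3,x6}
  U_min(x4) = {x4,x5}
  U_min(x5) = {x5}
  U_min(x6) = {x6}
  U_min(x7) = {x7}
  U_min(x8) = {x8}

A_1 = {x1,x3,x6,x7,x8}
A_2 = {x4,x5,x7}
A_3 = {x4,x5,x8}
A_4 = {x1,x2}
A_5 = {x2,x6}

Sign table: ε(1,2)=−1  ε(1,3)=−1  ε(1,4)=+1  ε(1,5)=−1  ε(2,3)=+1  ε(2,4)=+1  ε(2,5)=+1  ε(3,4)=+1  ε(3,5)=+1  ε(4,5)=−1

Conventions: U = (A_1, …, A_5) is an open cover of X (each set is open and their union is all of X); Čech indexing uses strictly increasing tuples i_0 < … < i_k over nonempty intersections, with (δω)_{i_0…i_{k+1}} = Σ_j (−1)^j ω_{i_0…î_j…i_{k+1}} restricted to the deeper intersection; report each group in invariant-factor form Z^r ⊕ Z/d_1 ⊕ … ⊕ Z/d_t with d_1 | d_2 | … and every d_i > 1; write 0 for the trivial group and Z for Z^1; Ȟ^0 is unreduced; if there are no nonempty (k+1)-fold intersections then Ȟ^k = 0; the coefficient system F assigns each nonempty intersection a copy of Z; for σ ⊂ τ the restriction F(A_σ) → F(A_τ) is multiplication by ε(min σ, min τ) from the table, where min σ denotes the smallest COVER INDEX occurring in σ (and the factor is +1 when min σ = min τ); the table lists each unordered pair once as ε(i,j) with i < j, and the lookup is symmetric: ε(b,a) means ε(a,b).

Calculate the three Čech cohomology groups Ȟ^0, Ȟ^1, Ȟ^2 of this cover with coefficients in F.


Ȟ^0 ≅ Z; Ȟ^1 ≅ Z^2; Ȟ^2 ≅ 0

cover nerve:
  A12={x7} A13={x8} A14={x1} A15={x6} A23={x4,x5} A45={x2}
C dims 5,6; δ0: rk 4, SNF 1^4
Ȟ^0: (5−4)−0=1 ⇒ Z
Ȟ^1: (6−0)−4=2 ⇒ Z^2
Ȟ^2: (0−0)−0=0 ⇒ 0


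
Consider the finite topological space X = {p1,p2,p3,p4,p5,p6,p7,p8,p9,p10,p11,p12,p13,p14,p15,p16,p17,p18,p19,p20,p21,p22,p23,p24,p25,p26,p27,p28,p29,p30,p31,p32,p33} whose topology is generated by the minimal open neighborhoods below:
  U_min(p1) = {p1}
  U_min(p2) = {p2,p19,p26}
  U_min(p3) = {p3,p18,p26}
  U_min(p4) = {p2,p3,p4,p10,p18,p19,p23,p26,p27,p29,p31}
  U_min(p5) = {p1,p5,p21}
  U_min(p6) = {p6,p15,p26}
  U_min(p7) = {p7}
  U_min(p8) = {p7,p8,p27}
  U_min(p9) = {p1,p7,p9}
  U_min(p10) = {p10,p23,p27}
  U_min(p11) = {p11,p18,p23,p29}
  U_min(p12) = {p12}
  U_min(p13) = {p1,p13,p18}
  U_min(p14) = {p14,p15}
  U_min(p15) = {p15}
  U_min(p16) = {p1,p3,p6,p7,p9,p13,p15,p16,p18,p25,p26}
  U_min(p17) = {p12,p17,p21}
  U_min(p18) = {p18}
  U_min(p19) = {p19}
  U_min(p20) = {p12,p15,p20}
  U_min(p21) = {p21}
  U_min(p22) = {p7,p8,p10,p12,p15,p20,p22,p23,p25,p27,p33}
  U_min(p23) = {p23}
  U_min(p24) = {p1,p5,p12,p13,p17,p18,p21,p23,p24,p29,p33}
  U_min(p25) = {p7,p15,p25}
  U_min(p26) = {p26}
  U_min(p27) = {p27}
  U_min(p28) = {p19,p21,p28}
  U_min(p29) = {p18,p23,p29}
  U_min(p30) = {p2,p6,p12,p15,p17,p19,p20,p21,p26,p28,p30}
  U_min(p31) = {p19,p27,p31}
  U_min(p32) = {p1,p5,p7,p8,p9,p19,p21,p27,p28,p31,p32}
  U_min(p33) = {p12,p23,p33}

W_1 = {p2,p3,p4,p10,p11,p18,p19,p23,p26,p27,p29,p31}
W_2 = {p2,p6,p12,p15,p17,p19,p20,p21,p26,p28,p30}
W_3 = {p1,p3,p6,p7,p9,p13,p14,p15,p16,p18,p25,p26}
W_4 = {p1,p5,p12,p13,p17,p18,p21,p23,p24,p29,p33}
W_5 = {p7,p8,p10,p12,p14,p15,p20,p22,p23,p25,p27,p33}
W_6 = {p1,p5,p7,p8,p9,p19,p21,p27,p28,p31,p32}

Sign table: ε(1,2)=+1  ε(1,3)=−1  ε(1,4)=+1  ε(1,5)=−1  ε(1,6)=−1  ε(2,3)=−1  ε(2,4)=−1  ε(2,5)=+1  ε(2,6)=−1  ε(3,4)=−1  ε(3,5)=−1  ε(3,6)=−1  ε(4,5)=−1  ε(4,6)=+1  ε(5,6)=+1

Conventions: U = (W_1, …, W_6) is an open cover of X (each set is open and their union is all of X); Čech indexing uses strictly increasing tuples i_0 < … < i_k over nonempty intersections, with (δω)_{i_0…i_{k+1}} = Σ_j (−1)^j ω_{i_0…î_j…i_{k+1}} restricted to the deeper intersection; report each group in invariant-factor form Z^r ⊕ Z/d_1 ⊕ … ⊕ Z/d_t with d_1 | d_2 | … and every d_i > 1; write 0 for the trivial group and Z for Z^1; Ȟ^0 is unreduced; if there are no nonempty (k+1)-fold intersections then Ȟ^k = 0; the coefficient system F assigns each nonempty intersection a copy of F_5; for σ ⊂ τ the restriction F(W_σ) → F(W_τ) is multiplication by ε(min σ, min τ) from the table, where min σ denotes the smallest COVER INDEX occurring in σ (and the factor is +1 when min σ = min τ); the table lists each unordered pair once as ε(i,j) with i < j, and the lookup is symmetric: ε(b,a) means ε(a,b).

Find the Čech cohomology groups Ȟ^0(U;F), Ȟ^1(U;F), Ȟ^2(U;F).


nerve of the cover:
  W12={p2,p19,p26} W13={p3,p18,p26} W14={p18,p23,p29} W15={p10,p23,p27} W16={p19,p27,p31} W23={p6,p15,p26} W24={p12,p17,p21} W25={p12,p15,p20} W26={p19,p21,p28} W34={p1,p13,p18} W35={p7,p14,p15,p25} W36={p1,p7,p9} W45={p12,p23,p33} W46={p1,p5,p21} W56={p7,p8,p27}
  W123={p26} W126={p19} W134={p18} W145={p23} W156={p27} W235={p15} W245={p12} W246={p21} W346={p1} W356={p7}
C dims 6,15,10; δ0: rk_F5 6; δ1: rk_F5 9
Ȟ^0 = (6 − 6) − 0 = 0, so Ȟ^0 ≅ 0
Ȟ^1 = (15 − 9) − 6 = 0, so Ȟ^1 ≅ 0
Ȟ^2 = (10 − 0) − 9 = 1, so Ȟ^2 ≅ Z/5

Ȟ^0 ≅ 0; Ȟ^1 ≅ 0; Ȟ^2 ≅ Z/5


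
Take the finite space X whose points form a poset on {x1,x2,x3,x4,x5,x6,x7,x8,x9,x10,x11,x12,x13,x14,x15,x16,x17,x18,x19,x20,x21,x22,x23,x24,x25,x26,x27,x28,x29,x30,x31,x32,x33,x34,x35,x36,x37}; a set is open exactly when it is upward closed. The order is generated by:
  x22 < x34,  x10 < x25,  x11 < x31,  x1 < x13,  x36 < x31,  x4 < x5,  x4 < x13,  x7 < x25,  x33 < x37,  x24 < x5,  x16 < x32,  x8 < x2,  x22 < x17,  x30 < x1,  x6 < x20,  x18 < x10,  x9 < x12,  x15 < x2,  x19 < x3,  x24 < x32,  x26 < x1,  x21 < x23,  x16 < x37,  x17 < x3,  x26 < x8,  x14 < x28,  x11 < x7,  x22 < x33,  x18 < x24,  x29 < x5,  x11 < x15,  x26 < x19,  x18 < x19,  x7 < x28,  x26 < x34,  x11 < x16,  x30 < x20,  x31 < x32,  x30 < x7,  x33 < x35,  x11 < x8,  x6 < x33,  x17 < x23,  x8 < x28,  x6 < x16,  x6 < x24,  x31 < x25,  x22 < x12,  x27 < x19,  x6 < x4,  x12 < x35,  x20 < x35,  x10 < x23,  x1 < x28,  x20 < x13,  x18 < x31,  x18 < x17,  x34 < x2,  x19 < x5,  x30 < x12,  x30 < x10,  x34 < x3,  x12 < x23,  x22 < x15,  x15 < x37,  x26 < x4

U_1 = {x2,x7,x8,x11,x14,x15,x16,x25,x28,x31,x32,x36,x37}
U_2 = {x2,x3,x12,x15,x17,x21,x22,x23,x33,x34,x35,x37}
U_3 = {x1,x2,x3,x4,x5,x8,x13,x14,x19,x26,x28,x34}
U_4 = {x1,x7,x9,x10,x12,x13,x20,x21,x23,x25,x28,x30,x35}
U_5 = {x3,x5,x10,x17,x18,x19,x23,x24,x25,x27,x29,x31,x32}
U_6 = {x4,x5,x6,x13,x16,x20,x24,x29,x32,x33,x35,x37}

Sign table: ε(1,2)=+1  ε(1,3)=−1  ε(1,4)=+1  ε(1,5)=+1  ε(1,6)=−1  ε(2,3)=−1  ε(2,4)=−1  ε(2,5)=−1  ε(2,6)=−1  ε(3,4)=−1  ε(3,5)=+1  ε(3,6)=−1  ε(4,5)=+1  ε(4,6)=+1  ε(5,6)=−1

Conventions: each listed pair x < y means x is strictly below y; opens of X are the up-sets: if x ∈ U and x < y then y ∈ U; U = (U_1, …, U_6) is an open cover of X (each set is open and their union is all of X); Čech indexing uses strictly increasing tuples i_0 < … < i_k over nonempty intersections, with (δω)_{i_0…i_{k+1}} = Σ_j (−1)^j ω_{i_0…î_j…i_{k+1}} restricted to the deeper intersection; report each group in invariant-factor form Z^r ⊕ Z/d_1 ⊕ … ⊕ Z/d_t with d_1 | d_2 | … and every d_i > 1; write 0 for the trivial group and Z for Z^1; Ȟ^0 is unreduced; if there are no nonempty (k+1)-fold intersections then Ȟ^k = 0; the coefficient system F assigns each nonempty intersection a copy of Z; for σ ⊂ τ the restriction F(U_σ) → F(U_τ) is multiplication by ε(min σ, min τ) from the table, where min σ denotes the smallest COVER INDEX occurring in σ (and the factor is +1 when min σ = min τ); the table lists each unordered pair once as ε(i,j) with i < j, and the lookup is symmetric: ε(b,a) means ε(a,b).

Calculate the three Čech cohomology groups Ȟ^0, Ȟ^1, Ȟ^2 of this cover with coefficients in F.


Ȟ^0 = 0, Ȟ^1 = Z/2, Ȟ^2 = Z

cover nerve:
  U12={x2,x15,x37} U13={x2,x8,x14,x28} U14={x7,x25,x28} U15={x25,x31,x32} U16={x16,x32,x37} U23={x2,x3,x34} U24={x12,x21,x23,x35} U25={x3,x17,x23} U26={x33,x35,x37} U34={x1,x13,x28} U35={x3,x5,x19} U36={x4,x5,x13} U45={x10,x23,x25} U46={x13,x20,x35} U56={x5,x24,x29,x32}
  U123={x2} U126={x37} U134={x28} U145={x25} U156={x32} U235={x3} U245={x23} U246={x35} U346={x13} U356={x5}
C dims 6,15,10; δ0: rk 6, SNF 1^5·2; δ1: rk 9, SNF 1^9
Ȟ^0: (6−6)−0=0 ⇒ 0
Ȟ^1: (15−9)−6=0 plus torsion [2] ⇒ Z/2
Ȟ^2: (10−0)−9=1 ⇒ Z


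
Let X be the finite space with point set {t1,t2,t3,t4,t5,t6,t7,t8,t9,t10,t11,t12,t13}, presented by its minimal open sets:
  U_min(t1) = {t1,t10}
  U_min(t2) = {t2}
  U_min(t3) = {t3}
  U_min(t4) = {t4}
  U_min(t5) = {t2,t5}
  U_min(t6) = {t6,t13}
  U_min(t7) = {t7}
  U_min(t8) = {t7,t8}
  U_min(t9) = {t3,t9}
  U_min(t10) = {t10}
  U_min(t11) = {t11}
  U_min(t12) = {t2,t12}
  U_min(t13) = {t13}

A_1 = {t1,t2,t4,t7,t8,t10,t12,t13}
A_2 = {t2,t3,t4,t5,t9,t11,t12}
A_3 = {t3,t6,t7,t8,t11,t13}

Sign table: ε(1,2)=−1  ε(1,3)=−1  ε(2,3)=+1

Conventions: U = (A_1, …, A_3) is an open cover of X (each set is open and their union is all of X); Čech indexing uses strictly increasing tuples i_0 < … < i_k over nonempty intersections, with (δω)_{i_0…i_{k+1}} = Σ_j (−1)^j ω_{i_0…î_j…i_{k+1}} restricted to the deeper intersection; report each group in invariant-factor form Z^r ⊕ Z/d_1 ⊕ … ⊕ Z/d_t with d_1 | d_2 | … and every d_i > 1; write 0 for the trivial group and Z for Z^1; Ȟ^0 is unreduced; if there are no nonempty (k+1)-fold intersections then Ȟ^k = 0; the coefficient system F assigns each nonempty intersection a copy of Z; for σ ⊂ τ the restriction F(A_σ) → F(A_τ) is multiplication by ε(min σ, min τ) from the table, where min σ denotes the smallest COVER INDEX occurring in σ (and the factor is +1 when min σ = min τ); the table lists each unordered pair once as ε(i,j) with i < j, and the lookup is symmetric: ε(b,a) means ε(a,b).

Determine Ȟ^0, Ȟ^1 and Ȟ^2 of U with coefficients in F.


intersection data:
  A12={t2,t4,t12} A13={t7,t8,t13} A23={t3,t11}
C dims 3,3; δ0: rk 2, SNF 1^2
Ȟ^0 = (3 − 2) − 0 = 1, so Ȟ^0 ≅ Z
Ȟ^1 = (3 − 0) − 2 = 1, so Ȟ^1 ≅ Z
Ȟ^2 = (0 − 0) − 0 = 0, so Ȟ^2 ≅ 0

Ȟ^0 ≅ Z; Ȟ^1 ≅ Z; Ȟ^2 ≅ 0


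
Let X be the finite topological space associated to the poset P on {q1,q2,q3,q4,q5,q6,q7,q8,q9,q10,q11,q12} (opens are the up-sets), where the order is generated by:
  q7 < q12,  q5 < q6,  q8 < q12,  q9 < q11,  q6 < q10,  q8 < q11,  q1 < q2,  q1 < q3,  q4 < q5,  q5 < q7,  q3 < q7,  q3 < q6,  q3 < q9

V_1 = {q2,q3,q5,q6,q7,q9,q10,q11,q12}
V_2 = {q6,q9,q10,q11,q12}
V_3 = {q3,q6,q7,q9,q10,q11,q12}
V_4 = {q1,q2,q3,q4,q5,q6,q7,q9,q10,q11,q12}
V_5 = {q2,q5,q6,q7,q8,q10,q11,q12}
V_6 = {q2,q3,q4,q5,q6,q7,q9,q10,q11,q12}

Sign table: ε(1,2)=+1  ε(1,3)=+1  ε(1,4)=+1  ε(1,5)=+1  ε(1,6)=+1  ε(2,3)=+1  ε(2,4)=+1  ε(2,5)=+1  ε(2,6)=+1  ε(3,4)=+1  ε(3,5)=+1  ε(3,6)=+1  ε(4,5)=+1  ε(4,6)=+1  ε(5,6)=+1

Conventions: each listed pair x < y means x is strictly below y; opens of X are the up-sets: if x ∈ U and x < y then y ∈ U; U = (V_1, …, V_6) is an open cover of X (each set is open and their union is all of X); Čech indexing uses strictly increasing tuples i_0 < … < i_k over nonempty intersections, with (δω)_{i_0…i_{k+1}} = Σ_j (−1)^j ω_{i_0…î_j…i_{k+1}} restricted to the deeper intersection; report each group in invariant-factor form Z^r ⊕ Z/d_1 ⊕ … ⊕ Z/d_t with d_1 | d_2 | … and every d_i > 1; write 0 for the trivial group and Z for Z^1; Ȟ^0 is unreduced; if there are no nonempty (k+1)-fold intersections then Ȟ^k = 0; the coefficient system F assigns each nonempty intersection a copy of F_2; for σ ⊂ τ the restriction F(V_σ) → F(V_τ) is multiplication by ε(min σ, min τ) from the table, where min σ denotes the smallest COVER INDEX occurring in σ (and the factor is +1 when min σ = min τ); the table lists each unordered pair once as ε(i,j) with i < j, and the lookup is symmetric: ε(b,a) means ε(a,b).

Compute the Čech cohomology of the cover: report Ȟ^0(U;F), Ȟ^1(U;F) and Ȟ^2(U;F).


Ȟ^0 = Z/2, Ȟ^1 = 0, Ȟ^2 = 0

intersection data:
  V12={q6,q9,q10,q11,q12} V13={q3,q6,q7,q9,q10,q11,q12} V14={q2,q3,q5,q6,q7,q9,q10,q11,q12} V15={q2,q5,q6,q7,q10,q11,q12} V16={q2,q3,q5,q6,q7,q9,q10,q11,q12} V23={q6,q9,q10,q11,q12} V24={q6,q9,q10,q11,q12} V25={q6,q10,q11,q12} V26={q6,q9,q10,q11,q12} V34={q3,q6,q7,q9,q10,q11,q12} V35={q6,q7,q10,q11,q12} V36={q3,q6,q7,q9,q10,q11,q12} V45={q2,q5,q6,q7,q10,q11,q12} V46={q2,q3,q4,q5,q6,q7,q9,q10,q11,q12} V56={q2,q5,q6,q7,q10,q11,q12}
  V123={q6,q9,q10,q11,q12} V124={q6,q9,q10,q11,q12} V125={q6,q10,q11,q12} V126={q6,q9,q10,q11,q12} V134={q3,q6,q7,q9,q10,q11,q12} V135={q6,q7,q10,q11,q12} V136={q3,q6,q7,q9,q10,q11,q12} V145={q2,q5,q6,q7,q10,q11,q12} V146={q2,q3,q5,q6,q7,q9,q10,q11,q12} V156={q2,q5,q6,q7,q10,q11,q12} V234={q6,q9,q10,q11,q12} V235={q6,q10,q11,q12} V236={q6,q9,q10,q11,q12} V245={q6,q10,q11,q12} V246={q6,q9,q10,q11,q12} V256={q6,q10,q11,q12} V345={q6,q7,q10,q11,q12} V346={q3,q6,q7,q9,q10,q11,q12} V356={q6,q7,q10,q11,q12} V456={q2,q5,q6,q7,q10,q11,q12}
  V1234={q6,q9,q10,q11,q12} V1235={q6,q10,q11,q12} V1236={q6,q9,q10,q11,q12} V1245={q6,q10,q11,q12} V1246={q6,q9,q10,q11,q12} V1256={q6,q10,q11,q12} V1345={q6,q7,q10,q11,q12} V1346={q3,q6,q7,q9,q10,q11,q12} V1356={q6,q7,q10,q11,q12} V1456={q2,q5,q6,q7,q10,q11,q12} V2345={q6,q10,q11,q12} V2346={q6,q9,q10,q11,q12} V2356={q6,q10,q11,q12} V2456={q6,q10,q11,q12} V3456={q6,q7,q10,q11,q12}
  V12345={q6,q10,q11,q12} V12346={q6,q9,q10,q11,q12} V12356={q6,q10,q11,q12} V12456={q6,q10,q11,q12} V13456={q6,q7,q10,q11,q12} V23456={q6,q10,q11,q12}
  V123456={q6,q10,q11,q12}
C dims 6,15,20,15; δ0: rk_F2 5; δ1: rk_F2 10; δ2: rk_F2 10
Ȟ^0 = (6 − 5) − 0 = 1, so Ȟ^0 ≅ Z/2
Ȟ^1 = (15 − 10) − 5 = 0, so Ȟ^1 ≅ 0
Ȟ^2 = (20 − 10) − 10 = 0, so Ȟ^2 ≅ 0


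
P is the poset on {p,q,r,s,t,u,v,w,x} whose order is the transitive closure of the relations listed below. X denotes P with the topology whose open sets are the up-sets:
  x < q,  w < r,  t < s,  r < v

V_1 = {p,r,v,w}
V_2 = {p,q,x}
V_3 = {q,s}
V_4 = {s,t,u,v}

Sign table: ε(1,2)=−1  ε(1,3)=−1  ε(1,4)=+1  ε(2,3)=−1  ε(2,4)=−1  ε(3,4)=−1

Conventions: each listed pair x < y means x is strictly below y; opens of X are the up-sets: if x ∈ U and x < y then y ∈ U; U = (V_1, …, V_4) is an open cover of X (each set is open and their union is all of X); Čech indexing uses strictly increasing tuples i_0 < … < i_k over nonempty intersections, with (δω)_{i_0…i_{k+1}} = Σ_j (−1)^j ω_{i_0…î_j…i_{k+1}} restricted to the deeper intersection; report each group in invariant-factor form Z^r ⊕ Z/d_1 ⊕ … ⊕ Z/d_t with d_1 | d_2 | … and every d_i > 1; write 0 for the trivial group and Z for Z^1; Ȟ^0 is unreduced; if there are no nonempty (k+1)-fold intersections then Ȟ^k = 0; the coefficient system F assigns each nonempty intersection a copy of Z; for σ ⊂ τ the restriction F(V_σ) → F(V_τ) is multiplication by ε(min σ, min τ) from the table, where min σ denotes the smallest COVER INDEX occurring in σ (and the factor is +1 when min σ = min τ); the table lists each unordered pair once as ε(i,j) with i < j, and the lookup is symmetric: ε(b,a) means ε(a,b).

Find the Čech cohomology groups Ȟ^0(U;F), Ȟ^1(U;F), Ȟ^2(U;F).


nonempty intersections:
  V12={p} V14={v} V23={q} V34={s}
C dims 4,4; δ0: rk 4, SNF 1^3·2
Ȟ^0: (4−4)−0=0 ⇒ 0
Ȟ^1: (4−0)−4=0 plus torsion [2] ⇒ Z/2
Ȟ^2: (0−0)−0=0 ⇒ 0

Ȟ^0(U;F) ≅ 0,  Ȟ^1(U;F) ≅ Z/2,  Ȟ^2(U;F) ≅ 0


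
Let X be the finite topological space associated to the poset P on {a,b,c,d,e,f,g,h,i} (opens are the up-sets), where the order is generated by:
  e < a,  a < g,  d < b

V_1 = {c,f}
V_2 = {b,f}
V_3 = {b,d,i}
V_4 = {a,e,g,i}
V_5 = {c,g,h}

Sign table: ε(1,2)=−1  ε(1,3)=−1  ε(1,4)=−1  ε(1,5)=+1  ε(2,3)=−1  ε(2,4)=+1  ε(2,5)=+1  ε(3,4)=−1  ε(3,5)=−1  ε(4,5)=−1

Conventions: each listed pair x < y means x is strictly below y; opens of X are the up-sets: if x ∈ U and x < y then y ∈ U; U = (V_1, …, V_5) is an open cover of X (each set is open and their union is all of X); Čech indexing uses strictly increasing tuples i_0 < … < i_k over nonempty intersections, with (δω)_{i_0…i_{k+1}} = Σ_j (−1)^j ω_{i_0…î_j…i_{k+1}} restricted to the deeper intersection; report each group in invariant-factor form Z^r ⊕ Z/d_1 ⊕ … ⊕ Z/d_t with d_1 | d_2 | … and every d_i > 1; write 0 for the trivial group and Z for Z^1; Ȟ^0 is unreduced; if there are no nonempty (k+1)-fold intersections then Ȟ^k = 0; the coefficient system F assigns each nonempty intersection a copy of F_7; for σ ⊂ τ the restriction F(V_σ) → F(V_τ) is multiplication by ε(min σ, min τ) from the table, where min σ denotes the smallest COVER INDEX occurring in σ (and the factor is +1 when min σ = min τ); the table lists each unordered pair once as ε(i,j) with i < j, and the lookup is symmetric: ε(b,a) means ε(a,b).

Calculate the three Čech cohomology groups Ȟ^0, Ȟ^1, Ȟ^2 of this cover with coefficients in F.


cover nerve:
  V12={f} V15={c} V23={b} V34={i} V45={g}
C dims 5,5; δ0: rk_F7 4
Ȟ^0: (5−4)−0=1 ⇒ Z/7
Ȟ^1: (5−0)−4=1 ⇒ Z/7
Ȟ^2: (0−0)−0=0 ⇒ 0

Ȟ^0 ≅ Z/7, Ȟ^1 ≅ Z/7, Ȟ^2 ≅ 0


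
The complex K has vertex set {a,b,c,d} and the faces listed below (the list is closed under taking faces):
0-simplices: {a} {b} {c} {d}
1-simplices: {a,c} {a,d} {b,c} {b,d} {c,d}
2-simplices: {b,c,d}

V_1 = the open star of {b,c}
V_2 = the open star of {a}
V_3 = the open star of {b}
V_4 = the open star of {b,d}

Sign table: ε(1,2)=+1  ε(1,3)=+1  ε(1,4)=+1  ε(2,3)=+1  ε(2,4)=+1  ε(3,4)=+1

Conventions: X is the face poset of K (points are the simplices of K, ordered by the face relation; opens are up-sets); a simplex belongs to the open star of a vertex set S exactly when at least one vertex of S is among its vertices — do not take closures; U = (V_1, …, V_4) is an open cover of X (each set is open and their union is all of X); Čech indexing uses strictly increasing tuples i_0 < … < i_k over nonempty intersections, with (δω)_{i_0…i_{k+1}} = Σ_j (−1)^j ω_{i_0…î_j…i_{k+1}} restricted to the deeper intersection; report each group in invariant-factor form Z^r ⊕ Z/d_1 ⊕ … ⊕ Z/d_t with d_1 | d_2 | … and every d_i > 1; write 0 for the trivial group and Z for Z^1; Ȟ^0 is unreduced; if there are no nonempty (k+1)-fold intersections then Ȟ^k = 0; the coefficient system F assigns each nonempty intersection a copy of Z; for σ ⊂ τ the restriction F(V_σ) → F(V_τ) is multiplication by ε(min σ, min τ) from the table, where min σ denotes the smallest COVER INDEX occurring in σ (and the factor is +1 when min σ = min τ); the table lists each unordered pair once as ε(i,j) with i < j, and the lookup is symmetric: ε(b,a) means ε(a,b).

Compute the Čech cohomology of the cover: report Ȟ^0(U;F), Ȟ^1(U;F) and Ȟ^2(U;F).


Ȟ^0 = Z,  Ȟ^1 = Z,  Ȟ^2 = 0

nonempty overlaps:
  V1={{b},{c},{a,c},{b,c},{b,d},{c,d},{b,c,d}} V2={{a},{a,c},{a,d}} V3={{b},{b,c},{b,d},{b,c,d}} V4={{b},{d},{a,d},{b,c},{b,d},{c,d},{b,c,d}}
  V12={{a,c}} V13={{b},{b,c},{b,d},{b,c,d}} V14={{b},{b,c},{b,d},{c,d},{b,c,d}} V24={{a,d}} V34={{b},{b,c},{b,d},{b,c,d}}
  V134={{b},{b,c},{b,d},{b,c,d}}
C dims 4,5,1; δ0: rk 3, SNF 1^3; δ1: rk 1, SNF 1^1
degree 0: 4−3−0 = 1 → Ȟ^0 ≅ Z
degree 1: 5−1−3 = 1 → Ȟ^1 ≅ Z
degree 2: 1−0−1 = 0 → Ȟ^2 ≅ 0


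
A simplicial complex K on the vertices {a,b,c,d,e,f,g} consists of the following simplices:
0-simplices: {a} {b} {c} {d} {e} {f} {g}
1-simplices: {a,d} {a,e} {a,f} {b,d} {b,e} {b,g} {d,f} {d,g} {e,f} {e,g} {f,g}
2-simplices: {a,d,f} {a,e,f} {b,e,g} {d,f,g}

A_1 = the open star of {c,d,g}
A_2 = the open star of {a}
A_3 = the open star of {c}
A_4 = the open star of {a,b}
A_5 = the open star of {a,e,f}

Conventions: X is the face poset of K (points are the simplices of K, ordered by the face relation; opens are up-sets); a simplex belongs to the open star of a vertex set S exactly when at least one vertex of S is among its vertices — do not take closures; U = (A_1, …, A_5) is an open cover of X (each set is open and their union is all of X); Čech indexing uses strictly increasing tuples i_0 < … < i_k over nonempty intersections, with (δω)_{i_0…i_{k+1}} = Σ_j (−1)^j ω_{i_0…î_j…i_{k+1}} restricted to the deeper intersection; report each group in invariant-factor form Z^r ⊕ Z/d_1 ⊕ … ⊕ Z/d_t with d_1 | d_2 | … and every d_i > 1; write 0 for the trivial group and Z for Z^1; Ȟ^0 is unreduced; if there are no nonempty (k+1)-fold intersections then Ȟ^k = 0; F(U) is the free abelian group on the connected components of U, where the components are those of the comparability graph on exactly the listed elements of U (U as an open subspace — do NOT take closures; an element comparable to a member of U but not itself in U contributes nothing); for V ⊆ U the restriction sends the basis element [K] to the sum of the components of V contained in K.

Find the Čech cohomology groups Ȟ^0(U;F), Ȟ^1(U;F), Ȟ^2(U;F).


Ȟ^0(U;F) ≅ Z^2, Ȟ^1(U;F) ≅ Z^2 and Ȟ^2(U;F) ≅ 0

nonempty intersections:
  A1={{c},{d},{g},{a,d},{b,d},{b,g},{d,f},{d,g},{e,g},{f,g},{a,d,f},{b,e,g},{d,f,g}} A2={{a},{a,d},{a,e},{a,f},{a,d,f},{a,e,f}} A3={{c}} A4={{a},{b},{a,d},{a,e},{a,f},{b,d},{b,e},{b,g},{a,d,f},{a,e,f},{b,e,g}} A5={{a},{e},{f},{a,d},{a,e},{a,f},{b,e},{d,f},{e,f},{e,g},{f,g},{a,d,f},{a,e,f},{b,e,g},{d,f,g}}
  A12={{a,d},{a,d,f}} A13={{c}} A14={{a,d},{b,d},{b,g},{a,d,f},{b,e,g}} A15={{a,d},{d,f},{e,g},{f,g},{a,d,f},{b,e,g},{d,f,g}} A24={{a},{a,d},{a,e},{a,f},{a,d,f},{a,e,f}} A25={{a},{a,d},{a,e},{a,f},{a,d,f},{a,e,f}} A45={{a},{a,d},{a,e},{a,f},{b,e},{a,d,f},{a,e,f},{b,e,g}}
  A124={{a,d},{a,d,f}} A125={{a,d},{a,d,f}} A145={{a,d},{a,d,f},{b,e,g}} A245={{a},{a,d},{a,e},{a,f},{a,d,f},{a,e,f}}
  A1245={{a,d},{a,d,f}}
components per intersection:
  A1: {{c}} {{d},{g},{a,d},{b,d},{b,g},{d,f},{d,g},{e,g},{f,g},{a,d,f},{b,e,g},{d,f,g}}
  A2: {{a},{a,d},{a,e},{a,f},{a,d,f},{a,e,f}}
  A3: {{c}}
  A4: {{a},{a,d},{a,e},{a,f},{a,d,f},{a,e,f}} {{b},{b,d},{b,e},{b,g},{b,e,g}}
  A5: {{a},{e},{f},{a,d},{a,e},{a,f},{b,e},{d,f},{e,f},{e,g},{f,g},{a,d,f},{a,e,f},{b,e,g},{d,f,g}}
  A12: {{a,d},{a,d,f}}
  A13: {{c}}
  A14: {{a,d},{a,d,f}} {{b,d}} {{b,g},{b,e,g}}
  A15: {{a,d},{d,f},{f,g},{a,d,f},{d,f,g}} {{e,g},{b,e,g}}
  A24: {{a},{a,d},{a,e},{a,f},{a,d,f},{a,e,f}}
  A25: {{a},{a,d},{a,e},{a,f},{a,d,f},{a,e,f}}
  A45: {{a},{a,d},{a,e},{a,f},{a,d,f},{a,e,f}} {{b,e},{b,e,g}}
  A124: {{a,d},{a,d,f}}
  A125: {{a,d},{a,d,f}}
  A145: {{a,d},{a,d,f}} {{b,e,g}}
  A245: {{a},{a,d},{a,e},{a,f},{a,d,f},{a,e,f}}
  A1245: {{a,d},{a,d,f}}
C dims 7,11,5,1; δ0: rk 5, SNF 1^5; δ1: rk 4, SNF 1^4; δ2: rk 1, SNF 1^1
Ȟ^0: (7−5)−0=2 ⇒ Z^2
Ȟ^1: (11−4)−5=2 ⇒ Z^2
Ȟ^2: (5−1)−4=0 ⇒ 0


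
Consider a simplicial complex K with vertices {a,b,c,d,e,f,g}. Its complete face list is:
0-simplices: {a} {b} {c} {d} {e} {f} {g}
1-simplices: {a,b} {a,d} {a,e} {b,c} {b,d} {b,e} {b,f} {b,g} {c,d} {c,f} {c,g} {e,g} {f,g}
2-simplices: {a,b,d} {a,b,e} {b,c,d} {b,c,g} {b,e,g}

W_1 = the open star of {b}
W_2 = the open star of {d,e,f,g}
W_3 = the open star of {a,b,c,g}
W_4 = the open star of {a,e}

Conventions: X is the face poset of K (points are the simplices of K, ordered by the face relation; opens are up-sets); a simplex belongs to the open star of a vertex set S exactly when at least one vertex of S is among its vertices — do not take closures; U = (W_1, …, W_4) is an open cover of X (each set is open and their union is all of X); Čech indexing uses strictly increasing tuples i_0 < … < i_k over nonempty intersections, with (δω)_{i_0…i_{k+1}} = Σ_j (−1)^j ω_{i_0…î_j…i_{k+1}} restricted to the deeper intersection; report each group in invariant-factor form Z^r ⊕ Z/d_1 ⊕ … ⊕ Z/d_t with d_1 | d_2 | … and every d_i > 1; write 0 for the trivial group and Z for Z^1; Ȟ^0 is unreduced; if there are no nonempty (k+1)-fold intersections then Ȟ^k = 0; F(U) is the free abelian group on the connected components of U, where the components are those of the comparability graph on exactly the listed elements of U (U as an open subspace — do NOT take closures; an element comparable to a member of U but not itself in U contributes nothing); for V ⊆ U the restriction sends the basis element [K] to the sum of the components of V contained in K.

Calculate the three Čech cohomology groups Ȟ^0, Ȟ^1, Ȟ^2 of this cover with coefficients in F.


Ȟ^0(U;F) ≅ Z, Ȟ^1(U;F) ≅ Z^2, Ȟ^2(U;F) ≅ 0

nerve of the cover:
  W1={{b},{a,b},{b,c},{b,d},{b,e},{b,f},{b,g},{a,b,d},{a,b,e},{b,c,d},{b,c,g},{b,e,g}} W2={{d},{e},{f},{g},{a,d},{a,e},{b,d},{b,e},{b,f},{b,g},{c,d},{c,f},{c,g},{e,g},{f,g},{a,b,d},{a,b,e},{b,c,d},{b,c,g},{b,e,g}} W3={{a},{b},{c},{g},{a,b},{a,d},{a,e},{b,c},{b,d},{b,e},{b,f},{b,g},{c,d},{c,f},{c,g},{e,g},{f,g},{a,b,d},{a,b,e},{b,c,d},{b,c,g},{b,e,g}} W4={{a},{e},{a,b},{a,d},{a,e},{b,e},{e,g},{a,b,d},{a,b,e},{b,e,g}}
  W12={{b,d},{b,e},{b,f},{b,g},{a,b,d},{a,b,e},{b,c,d},{b,c,g},{b,e,g}} W13={{b},{a,b},{b,c},{b,d},{b,e},{b,f},{b,g},{a,b,d},{a,b,e},{b,c,d},{b,c,g},{b,e,g}} W14={{a,b},{b,e},{a,b,d},{a,b,e},{b,e,g}} W23={{g},{a,d},{a,e},{b,d},{b,e},{b,f},{b,g},{c,d},{c,f},{c,g},{e,g},{f,g},{a,b,d},{a,b,e},{b,c,d},{b,c,g},{b,e,g}} W24={{e},{a,d},{a,e},{b,e},{e,g},{a,b,d},{a,b,e},{b,e,g}} W34={{a},{a,b},{a,d},{a,e},{b,e},{e,g},{a,b,d},{a,b,e},{b,e,g}}
  W123={{b,d},{b,e},{b,f},{b,g},{a,b,d},{a,b,e},{b,c,d},{b,c,g},{b,e,g}} W124={{b,e},{a,b,d},{a,b,e},{b,e,g}} W134={{a,b},{b,e},{a,b,d},{a,b,e},{b,e,g}} W234={{a,d},{a,e},{b,e},{e,g},{a,b,d},{a,b,e},{b,e,g}}
  W1234={{b,e},{a,b,d},{a,b,e},{b,e,g}}
components per intersection:
  W1: {{b},{a,b},{b,c},{b,d},{b,e},{b,f},{b,g},{a,b,d},{a,b,e},{b,c,d},{b,c,g},{b,e,g}}
  W2: {{d},{a,d},{b,d},{c,d},{a,b,d},{b,c,d}} {{e},{f},{g},{a,e},{b,e},{b,f},{b,g},{c,f},{c,g},{e,g},{f,g},{a,b,e},{b,c,g},{b,e,g}}
  W3: {{a},{b},{c},{g},{a,b},{a,d},{a,e},{b,c},{b,d},{b,e},{b,f},{b,g},{c,d},{c,f},{c,g},{e,g},{f,g},{a,b,d},{a,b,e},{b,c,d},{b,c,g},{b,e,g}}
  W4: {{a},{e},{a,b},{a,d},{a,e},{b,e},{e,g},{a,b,d},{a,b,e},{b,e,g}}
  W12: {{b,d},{a,b,d},{b,c,d}} {{b,e},{b,g},{a,b,e},{b,c,g},{b,e,g}} {{b,f}}
  W13: {{b},{a,b},{b,c},{b,d},{b,e},{b,f},{b,g},{a,b,d},{a,b,e},{b,c,d},{b,c,g},{b,e,g}}
  W14: {{a,b},{b,e},{a,b,d},{a,b,e},{b,e,g}}
  W23: {{g},{a,e},{b,e},{b,g},{c,g},{e,g},{f,g},{a,b,e},{b,c,g},{b,e,g}} {{a,d},{b,d},{c,d},{a,b,d},{b,c,d}} {{b,f}} {{c,f}}
  W24: {{e},{a,e},{b,e},{e,g},{a,b,e},{b,e,g}} {{a,d},{a,b,d}}
  W34: {{a},{a,b},{a,d},{a,e},{b,e},{e,g},{a,b,d},{a,b,e},{b,e,g}}
  W123: {{b,d},{a,b,d},{b,c,d}} {{b,e},{b,g},{a,b,e},{b,c,g},{b,e,g}} {{b,f}}
  W124: {{b,e},{a,b,e},{b,e,g}} {{a,b,d}}
  W134: {{a,b},{b,e},{a,b,d},{a,b,e},{b,e,g}}
  W234: {{a,d},{a,b,d}} {{a,e},{b,e},{e,g},{a,b,e},{b,e,g}}
  W1234: {{b,e},{a,b,e},{b,e,g}} {{a,b,d}}
C dims 5,12,8,2; δ0: rk 4, SNF 1^4; δ1: rk 6, SNF 1^6; δ2: rk 2, SNF 1^2
Ȟ^0 = (5 − 4) − 0 = 1, so Ȟ^0 ≅ Z
Ȟ^1 = (12 − 6) − 4 = 2, so Ȟ^1 ≅ Z^2
Ȟ^2 = (8 − 2) − 6 = 0, so Ȟ^2 ≅ 0
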